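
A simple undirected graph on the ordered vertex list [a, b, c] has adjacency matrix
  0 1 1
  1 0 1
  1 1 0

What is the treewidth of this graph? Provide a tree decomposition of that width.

A single bag containing all 3 vertices is trivially a valid decomposition of width 2. On the other hand G contains the 3-clique {a, b, c}. A clique must lie in a single bag of any decomposition, so no decomposition can have width below 2. Therefore the treewidth is 2.

Treewidth 2.
One such decomposition:
Bags: B1 = {a, b, c}
Tree: (single bag)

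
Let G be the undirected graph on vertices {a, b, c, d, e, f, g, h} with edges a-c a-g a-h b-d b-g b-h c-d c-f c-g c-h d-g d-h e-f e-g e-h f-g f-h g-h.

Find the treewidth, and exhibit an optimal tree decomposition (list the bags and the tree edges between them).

Each bag holds 4 vertices, so the decomposition has width 3, which upper-bounds the treewidth. For the lower bound, the 4 vertices {e, f, g, h} are pairwise adjacent, and any tree decomposition puts a clique entirely inside one bag — forcing width ≥ 3. Hence tw(G) = 3 exactly.

Treewidth 3.
Bags: B1 = {c, d, g, h}  B2 = {c, f, g, h}  B3 = {e, f, g, h}  B4 = {a, c, g, h}  B5 = {b, d, g, h}
Tree: B1–B2, B2–B3, B1–B4, B1–B5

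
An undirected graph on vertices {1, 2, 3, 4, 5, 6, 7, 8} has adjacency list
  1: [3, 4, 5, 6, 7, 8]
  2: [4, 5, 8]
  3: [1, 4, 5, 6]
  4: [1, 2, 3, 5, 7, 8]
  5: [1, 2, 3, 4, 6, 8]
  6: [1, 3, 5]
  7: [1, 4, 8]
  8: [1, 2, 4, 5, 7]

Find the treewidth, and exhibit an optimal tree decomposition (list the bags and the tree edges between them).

Every bag has size at most 4, so the width is 4 − 1 = 3 and tw(G) ≤ 3. On the other hand G contains the 4-clique {1, 4, 5, 8}. A clique must lie in a single bag of any decomposition, so no decomposition can have width below 3. The upper and lower bounds meet at 3, so that is the treewidth.

Treewidth 3.
Bags: B1 = {1, 3, 4, 5}  B2 = {1, 4, 5, 8}  B3 = {2, 4, 5, 8}  B4 = {1, 3, 5, 6}  B5 = {1, 4, 7, 8}
Tree: B1–B2, B2–B3, B1–B4, B2–B5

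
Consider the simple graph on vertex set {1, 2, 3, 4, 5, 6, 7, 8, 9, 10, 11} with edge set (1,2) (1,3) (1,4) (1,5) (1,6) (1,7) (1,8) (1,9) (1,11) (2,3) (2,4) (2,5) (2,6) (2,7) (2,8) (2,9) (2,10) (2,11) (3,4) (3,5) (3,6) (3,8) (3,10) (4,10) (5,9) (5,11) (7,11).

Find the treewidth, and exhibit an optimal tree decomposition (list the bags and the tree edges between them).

The largest bag has 4 vertices, giving width 3; this decomposition certifies tw(G) ≤ 3. Conversely, {1, 2, 5, 11} is a clique of size 4, and the vertices of any clique must share a bag in every tree decomposition; so some bag has ≥ 4 vertices and tw(G) ≥ 3. Combining the bounds, tw(G) = 3.

Treewidth 3.
One optimal decomposition is:
Bags: B1 = {1, 2, 3, 5}  B2 = {1, 2, 3, 6}  B3 = {1, 2, 5, 9}  B4 = {1, 2, 5, 11}  B5 = {1, 2, 3, 4}  B6 = {1, 2, 3, 8}  B7 = {2, 3, 4, 10}  B8 = {1, 2, 7, 11}
Tree: B1–B2, B1–B3, B3–B4, B1–B5, B5–B6, B5–B7, B4–B8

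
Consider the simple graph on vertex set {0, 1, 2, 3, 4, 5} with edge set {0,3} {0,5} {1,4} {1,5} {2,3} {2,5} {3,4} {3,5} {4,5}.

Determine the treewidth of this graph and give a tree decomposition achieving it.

Each bag holds 3 vertices, so the decomposition has width 2, which upper-bounds the treewidth. For the lower bound, the 3 vertices {1, 4, 5} are pairwise adjacent, and any tree decomposition puts a clique entirely inside one bag — forcing width ≥ 2. Combining the bounds, tw(G) = 2.

Treewidth 2.
Bags: B1 = {3, 4, 5}  B2 = {2, 3, 5}  B3 = {1, 4, 5}  B4 = {0, 3, 5}
Tree: B1–B2, B1–B3, B2–B4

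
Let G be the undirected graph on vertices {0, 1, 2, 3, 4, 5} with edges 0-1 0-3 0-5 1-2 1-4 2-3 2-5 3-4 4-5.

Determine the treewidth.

A width-3 tree decomposition is:
Bags: B1 = {0, 2, 4, 5}  B2 = {0, 2, 3, 4}  B3 = {0, 1, 2, 4}
Tree: B1–B2, B2–B3
The largest bag has 4 vertices, giving width 3; this decomposition certifies tw(G) ≤ 3. For the lower bound: the 4 vertex sets {4,5}, {0,3}, {2}, {1} are disjoint, each induces a connected subgraph, and every pair is joined by at least one edge of G. Contracting each set to a single vertex therefore yields K_{4} as a minor, and since treewidth is minor-monotone, tw(G) ≥ tw(K_{4}) = 3. Combining the bounds, tw(G) = 3.

3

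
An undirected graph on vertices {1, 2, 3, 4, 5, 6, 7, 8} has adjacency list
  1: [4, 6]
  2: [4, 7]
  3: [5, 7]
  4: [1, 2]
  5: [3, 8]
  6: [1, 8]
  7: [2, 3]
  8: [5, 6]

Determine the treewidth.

A width-2 tree decomposition is:
Bags: B1 = {3, 5, 7}  B2 = {5, 7, 8}  B3 = {6, 7, 8}  B4 = {1, 6, 7}  B5 = {1, 4, 7}  B6 = {2, 4, 7}
Tree: B1–B2, B2–B3, B3–B4, B4–B5, B5–B6
The largest bag has 3 vertices, giving width 2; this decomposition certifies tw(G) ≤ 2. For the lower bound, G contains the cycle 7–3–5–8–6–1–4–2–7, so G is not a forest; only forests have treewidth ≤ 1, hence tw(G) ≥ 2. Therefore the treewidth is 2.

2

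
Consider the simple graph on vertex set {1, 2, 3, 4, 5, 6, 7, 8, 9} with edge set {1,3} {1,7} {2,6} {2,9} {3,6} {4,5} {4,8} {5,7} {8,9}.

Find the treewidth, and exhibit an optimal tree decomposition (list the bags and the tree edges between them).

Treewidth 2.
One such decomposition:
Bags: B1 = {4, 5, 8}  B2 = {5, 7, 8}  B3 = {1, 7, 8}  B4 = {1, 3, 8}  B5 = {3, 6, 8}  B6 = {2, 6, 8}  B7 = {2, 8, 9}
Tree: B1–B2, B2–B3, B3–B4, B4–B5, B5–B6, B6–B7

The largest bag has 3 vertices, giving width 2; this decomposition certifies tw(G) ≤ 2. For the lower bound, G contains the cycle 8–4–5–7–1–3–6–2–9–8, so G is not a forest; only forests have treewidth ≤ 1, hence tw(G) ≥ 2. Therefore the treewidth is 2.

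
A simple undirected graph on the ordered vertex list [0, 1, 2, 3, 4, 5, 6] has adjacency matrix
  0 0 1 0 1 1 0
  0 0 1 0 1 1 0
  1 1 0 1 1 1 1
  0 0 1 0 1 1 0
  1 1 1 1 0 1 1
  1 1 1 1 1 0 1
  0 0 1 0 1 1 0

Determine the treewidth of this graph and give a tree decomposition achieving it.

Each bag holds 4 vertices, so the decomposition has width 3, which upper-bounds the treewidth. For the lower bound, the 4 vertices {0, 2, 4, 5} are pairwise adjacent, and any tree decomposition puts a clique entirely inside one bag — forcing width ≥ 3. Therefore the treewidth is 3.

Treewidth 3.
One such decomposition:
Bags: B1 = {2, 4, 5, 6}  B2 = {0, 2, 4, 5}  B3 = {1, 2, 4, 5}  B4 = {2, 3, 4, 5}
Tree: B1–B2, B2–B3, B2–B4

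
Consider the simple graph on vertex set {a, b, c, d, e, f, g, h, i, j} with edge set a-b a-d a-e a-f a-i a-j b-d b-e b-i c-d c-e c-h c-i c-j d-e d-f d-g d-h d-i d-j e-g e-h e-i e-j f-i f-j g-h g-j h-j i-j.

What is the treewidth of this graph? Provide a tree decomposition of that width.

The largest bag has 5 vertices, giving width 4; this decomposition certifies tw(G) ≤ 4. For the lower bound, the 5 vertices {d, e, g, h, j} are pairwise adjacent, and any tree decomposition puts a clique entirely inside one bag — forcing width ≥ 4. The upper and lower bounds meet at 4, so that is the treewidth.

Treewidth 4.
Bags: B1 = {c, d, e, i, j}  B2 = {c, d, e, h, j}  B3 = {d, e, g, h, j}  B4 = {a, d, e, i, j}  B5 = {a, b, d, e, i}  B6 = {a, d, f, i, j}
Tree: B1–B2, B2–B3, B1–B4, B4–B5, B4–B6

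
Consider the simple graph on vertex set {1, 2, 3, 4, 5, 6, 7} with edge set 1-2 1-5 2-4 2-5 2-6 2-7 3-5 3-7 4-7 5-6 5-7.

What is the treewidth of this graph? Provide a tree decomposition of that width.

Each bag holds 3 vertices, so the decomposition has width 2, which upper-bounds the treewidth. For the lower bound, the 3 vertices {2, 4, 7} are pairwise adjacent, and any tree decomposition puts a clique entirely inside one bag — forcing width ≥ 2. Combining the bounds, tw(G) = 2.

Treewidth 2.
Bags: B1 = {2, 5, 7}  B2 = {1, 2, 5}  B3 = {2, 4, 7}  B4 = {3, 5, 7}  B5 = {2, 5, 6}
Tree: B1–B2, B1–B3, B1–B4, B1–B5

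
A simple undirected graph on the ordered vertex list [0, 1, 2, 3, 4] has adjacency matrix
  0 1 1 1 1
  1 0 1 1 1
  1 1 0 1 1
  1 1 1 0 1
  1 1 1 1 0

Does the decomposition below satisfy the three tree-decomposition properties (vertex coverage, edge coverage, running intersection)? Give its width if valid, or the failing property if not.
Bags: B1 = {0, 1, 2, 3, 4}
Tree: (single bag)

Yes; width 4.

Checking the three conditions: (i) the bags cover all of {0, 1, 2, 3, 4}; (ii) for each edge, some bag contains both endpoints; (iii) the bags containing any fixed vertex form a subtree. All hold, so the decomposition is valid with width 5 − 1 = 4.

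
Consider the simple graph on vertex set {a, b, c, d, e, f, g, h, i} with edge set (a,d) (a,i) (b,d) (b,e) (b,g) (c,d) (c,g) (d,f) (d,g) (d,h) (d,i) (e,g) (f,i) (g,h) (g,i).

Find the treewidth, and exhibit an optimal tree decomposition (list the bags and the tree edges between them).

Every bag has size at most 3, so the width is 3 − 1 = 2 and tw(G) ≤ 2. On the other hand G contains the 3-clique {d, g, h}. A clique must lie in a single bag of any decomposition, so no decomposition can have width below 2. Hence tw(G) = 2 exactly.

Treewidth 2.
One optimal decomposition is:
Bags: B1 = {d, g, i}  B2 = {a, d, i}  B3 = {c, d, g}  B4 = {d, f, i}  B5 = {b, d, g}  B6 = {d, g, h}  B7 = {b, e, g}
Tree: B1–B2, B1–B3, B1–B4, B1–B5, B5–B6, B5–B7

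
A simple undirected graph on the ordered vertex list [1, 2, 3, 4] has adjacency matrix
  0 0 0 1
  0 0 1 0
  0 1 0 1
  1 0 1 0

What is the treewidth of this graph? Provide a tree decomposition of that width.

Every bag has size at most 2, so the width is 2 − 1 = 1 and tw(G) ≤ 1. Any graph with an edge has treewidth ≥ 1, and G has the edge 1–4. The upper and lower bounds meet at 1, so that is the treewidth.

Treewidth 1.
One optimal decomposition is:
Bags: B1 = {1, 4}  B2 = {3, 4}  B3 = {2, 3}
Tree: B1–B2, B2–B3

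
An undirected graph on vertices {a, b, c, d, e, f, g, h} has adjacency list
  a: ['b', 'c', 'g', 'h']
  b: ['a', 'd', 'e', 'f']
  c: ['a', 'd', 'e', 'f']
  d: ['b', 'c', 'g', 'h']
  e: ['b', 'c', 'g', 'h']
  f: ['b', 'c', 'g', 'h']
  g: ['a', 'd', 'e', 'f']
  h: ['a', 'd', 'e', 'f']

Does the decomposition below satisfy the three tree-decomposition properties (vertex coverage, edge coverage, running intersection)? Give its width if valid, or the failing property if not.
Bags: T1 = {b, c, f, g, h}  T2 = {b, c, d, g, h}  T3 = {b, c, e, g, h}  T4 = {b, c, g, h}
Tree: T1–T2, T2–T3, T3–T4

A tree decomposition must satisfy three properties: every vertex lies in some bag; for every edge, both endpoints lie together in some bag; and for every vertex, the bags containing it form a connected subtree. Here vertex a appears in no bag, so the decomposition is invalid.

No — vertex a appears in no bag.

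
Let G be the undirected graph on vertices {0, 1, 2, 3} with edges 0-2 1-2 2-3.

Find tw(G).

1

A width-1 tree decomposition is:
Bags: B1 = {2, 3}  B2 = {0, 2}  B3 = {1, 2}
Tree: B1–B2, B1–B3
Every bag has size at most 2, so the width is 2 − 1 = 1 and tw(G) ≤ 1. Any graph with an edge has treewidth ≥ 1, and G has the edge 3–2. Therefore the treewidth is 1.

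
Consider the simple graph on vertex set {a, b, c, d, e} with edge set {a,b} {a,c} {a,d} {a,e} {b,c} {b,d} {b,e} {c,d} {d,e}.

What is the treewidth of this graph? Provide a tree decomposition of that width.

Treewidth 3.
Bags: B1 = {a, b, d, e}  B2 = {a, b, c, d}
Tree: B1–B2

The largest bag has 4 vertices, giving width 3; this decomposition certifies tw(G) ≤ 3. For the lower bound, the 4 vertices {a, b, d, e} are pairwise adjacent, and any tree decomposition puts a clique entirely inside one bag — forcing width ≥ 3. Therefore the treewidth is 3.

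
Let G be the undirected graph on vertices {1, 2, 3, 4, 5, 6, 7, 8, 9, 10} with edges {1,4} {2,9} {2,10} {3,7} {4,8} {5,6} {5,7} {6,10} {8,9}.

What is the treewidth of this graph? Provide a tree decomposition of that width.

Treewidth 1.
One such decomposition:
Bags: B1 = {1, 4}  B2 = {4, 8}  B3 = {8, 9}  B4 = {2, 9}  B5 = {2, 10}  B6 = {6, 10}  B7 = {5, 6}  B8 = {5, 7}  B9 = {3, 7}
Tree: B1–B2, B2–B3, B3–B4, B4–B5, B5–B6, B6–B7, B7–B8, B8–B9

Each bag holds 2 vertices, so the decomposition has width 1, which upper-bounds the treewidth. Since G has at least one edge (e.g. 1–4), it is not an edgeless graph, so tw(G) ≥ 1. Combining the bounds, tw(G) = 1.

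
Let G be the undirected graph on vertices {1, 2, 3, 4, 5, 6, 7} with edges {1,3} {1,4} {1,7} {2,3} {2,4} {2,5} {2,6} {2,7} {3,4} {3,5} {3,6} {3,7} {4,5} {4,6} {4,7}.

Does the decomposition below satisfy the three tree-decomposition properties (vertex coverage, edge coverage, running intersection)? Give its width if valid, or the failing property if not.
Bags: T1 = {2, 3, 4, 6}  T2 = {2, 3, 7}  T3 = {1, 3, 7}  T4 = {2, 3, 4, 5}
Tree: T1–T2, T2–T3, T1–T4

A tree decomposition must satisfy three properties: every vertex lies in some bag; for every edge, both endpoints lie together in some bag; and for every vertex, the bags containing it form a connected subtree. Here edge (4,7) lies in no bag, so the decomposition is invalid.

No — edge (4,7) lies in no bag.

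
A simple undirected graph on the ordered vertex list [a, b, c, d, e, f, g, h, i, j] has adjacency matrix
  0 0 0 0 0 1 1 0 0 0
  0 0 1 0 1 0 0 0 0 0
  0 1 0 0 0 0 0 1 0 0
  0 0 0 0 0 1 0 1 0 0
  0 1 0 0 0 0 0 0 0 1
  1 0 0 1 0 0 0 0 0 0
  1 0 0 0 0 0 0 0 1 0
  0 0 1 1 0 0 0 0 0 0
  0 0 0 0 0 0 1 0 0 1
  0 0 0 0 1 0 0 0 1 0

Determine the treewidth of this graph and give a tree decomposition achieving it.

Treewidth 2.
Bags: B1 = {a, g, i}  B2 = {a, f, i}  B3 = {d, f, i}  B4 = {d, h, i}  B5 = {c, h, i}  B6 = {b, c, i}  B7 = {b, e, i}  B8 = {e, i, j}
Tree: B1–B2, B2–B3, B3–B4, B4–B5, B5–B6, B6–B7, B7–B8

Each bag holds 3 vertices, so the decomposition has width 2, which upper-bounds the treewidth. The edges i–g–a–f–d–h–c–b–e–j–i form a cycle, so G is not a tree and its treewidth is at least 2. Hence tw(G) = 2 exactly.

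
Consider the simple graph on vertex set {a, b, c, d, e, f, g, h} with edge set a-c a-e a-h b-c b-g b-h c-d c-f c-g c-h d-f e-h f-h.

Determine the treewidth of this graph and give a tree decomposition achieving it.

Every bag has size at most 3, so the width is 3 − 1 = 2 and tw(G) ≤ 2. For the lower bound, the 3 vertices {a, e, h} are pairwise adjacent, and any tree decomposition puts a clique entirely inside one bag — forcing width ≥ 2. Therefore the treewidth is 2.

Treewidth 2.
One optimal decomposition is:
Bags: B1 = {c, f, h}  B2 = {a, c, h}  B3 = {a, e, h}  B4 = {b, c, h}  B5 = {c, d, f}  B6 = {b, c, g}
Tree: B1–B2, B2–B3, B2–B4, B1–B5, B4–B6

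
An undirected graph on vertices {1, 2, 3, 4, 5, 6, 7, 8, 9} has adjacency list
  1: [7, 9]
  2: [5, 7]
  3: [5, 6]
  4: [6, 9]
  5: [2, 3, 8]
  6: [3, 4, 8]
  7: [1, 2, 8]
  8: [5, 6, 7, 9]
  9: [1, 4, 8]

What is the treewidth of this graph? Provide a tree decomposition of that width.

Treewidth 3.
One such decomposition:
Bags: B1 = {1, 4, 6, 9}  B2 = {1, 6, 8, 9}  B3 = {1, 6, 7, 8}  B4 = {3, 6, 7, 8}  B5 = {3, 5, 7, 8}  B6 = {2, 3, 5, 7}
Tree: B1–B2, B2–B3, B3–B4, B4–B5, B5–B6

The largest bag has 4 vertices, giving width 3; this decomposition certifies tw(G) ≤ 3. For the lower bound: the 4 vertex sets {1,4,9}, {6}, {8}, {2,3,5,7} are disjoint, each induces a connected subgraph, and every pair is joined by at least one edge of G. Contracting each set to a single vertex therefore yields K_{4} as a minor, and since treewidth is minor-monotone, tw(G) ≥ tw(K_{4}) = 3. Hence tw(G) = 3 exactly.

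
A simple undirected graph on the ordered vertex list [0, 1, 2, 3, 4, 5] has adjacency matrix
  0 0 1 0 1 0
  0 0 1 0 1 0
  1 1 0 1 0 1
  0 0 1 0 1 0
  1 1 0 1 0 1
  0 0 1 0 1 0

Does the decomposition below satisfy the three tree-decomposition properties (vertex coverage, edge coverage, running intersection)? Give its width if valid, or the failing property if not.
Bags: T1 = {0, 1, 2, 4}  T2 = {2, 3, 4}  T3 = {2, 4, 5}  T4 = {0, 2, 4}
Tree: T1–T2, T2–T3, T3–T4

No — bags containing vertex 0 are not connected in the tree.

A tree decomposition must satisfy three properties: every vertex lies in some bag; for every edge, both endpoints lie together in some bag; and for every vertex, the bags containing it form a connected subtree. Here bags containing vertex 0 are not connected in the tree, so the decomposition is invalid.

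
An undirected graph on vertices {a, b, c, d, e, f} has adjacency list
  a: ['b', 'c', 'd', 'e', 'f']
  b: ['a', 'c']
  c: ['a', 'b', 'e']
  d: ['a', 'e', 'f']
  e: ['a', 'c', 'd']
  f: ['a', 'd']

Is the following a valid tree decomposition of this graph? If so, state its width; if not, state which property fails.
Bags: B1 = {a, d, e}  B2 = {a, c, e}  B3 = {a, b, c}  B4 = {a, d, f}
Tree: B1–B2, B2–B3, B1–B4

Checking the three conditions: (i) the bags cover all of {a, b, c, d, e, f}; (ii) for each edge, some bag contains both endpoints; (iii) the bags containing any fixed vertex form a subtree. All hold, so the decomposition is valid with width 3 − 1 = 2.

Yes; width 2.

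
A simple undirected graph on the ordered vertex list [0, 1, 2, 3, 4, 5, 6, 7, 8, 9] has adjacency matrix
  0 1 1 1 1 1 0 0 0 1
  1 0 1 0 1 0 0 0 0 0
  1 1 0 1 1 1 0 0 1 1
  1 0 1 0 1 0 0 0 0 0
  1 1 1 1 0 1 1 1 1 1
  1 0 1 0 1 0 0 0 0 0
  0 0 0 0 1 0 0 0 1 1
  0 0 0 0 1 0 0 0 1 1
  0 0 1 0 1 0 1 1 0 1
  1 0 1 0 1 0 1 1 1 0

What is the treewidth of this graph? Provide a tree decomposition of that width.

Treewidth 3.
Bags: B1 = {0, 2, 4, 9}  B2 = {0, 2, 3, 4}  B3 = {2, 4, 8, 9}  B4 = {0, 1, 2, 4}  B5 = {4, 6, 8, 9}  B6 = {0, 2, 4, 5}  B7 = {4, 7, 8, 9}
Tree: B1–B2, B1–B3, B1–B4, B3–B5, B1–B6, B5–B7

The largest bag has 4 vertices, giving width 3; this decomposition certifies tw(G) ≤ 3. On the other hand G contains the 4-clique {0, 1, 2, 4}. A clique must lie in a single bag of any decomposition, so no decomposition can have width below 3. Combining the bounds, tw(G) = 3.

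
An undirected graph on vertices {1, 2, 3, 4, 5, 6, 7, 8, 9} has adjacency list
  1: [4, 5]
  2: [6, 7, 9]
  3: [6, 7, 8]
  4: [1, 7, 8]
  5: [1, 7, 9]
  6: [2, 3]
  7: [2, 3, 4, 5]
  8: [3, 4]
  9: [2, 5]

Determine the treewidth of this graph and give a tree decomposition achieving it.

Every bag has size at most 4, so the width is 4 − 1 = 3 and tw(G) ≤ 3. For the lower bound: the 4 vertex sets {3,6,8}, {4}, {7}, {1,2,5,9} are disjoint, each induces a connected subgraph, and every pair is joined by at least one edge of G. Contracting each set to a single vertex therefore yields K_{4} as a minor, and since treewidth is minor-monotone, tw(G) ≥ tw(K_{4}) = 3. Therefore the treewidth is 3.

Treewidth 3.
Bags: B1 = {3, 4, 6, 8}  B2 = {3, 4, 6, 7}  B3 = {2, 4, 6, 7}  B4 = {1, 2, 4, 7}  B5 = {1, 2, 5, 7}  B6 = {1, 2, 5, 9}
Tree: B1–B2, B2–B3, B3–B4, B4–B5, B5–B6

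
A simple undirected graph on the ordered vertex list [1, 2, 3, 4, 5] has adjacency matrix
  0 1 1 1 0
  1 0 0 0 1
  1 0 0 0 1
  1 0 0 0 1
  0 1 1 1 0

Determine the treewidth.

A width-2 tree decomposition is:
Bags: B1 = {1, 3, 5}  B2 = {1, 2, 5}  B3 = {1, 4, 5}
Tree: B1–B2, B2–B3
The largest bag has 3 vertices, giving width 2; this decomposition certifies tw(G) ≤ 2. The edges 3–5–2–1–3 form a cycle, so G is not a tree and its treewidth is at least 2. Combining the bounds, tw(G) = 2.

2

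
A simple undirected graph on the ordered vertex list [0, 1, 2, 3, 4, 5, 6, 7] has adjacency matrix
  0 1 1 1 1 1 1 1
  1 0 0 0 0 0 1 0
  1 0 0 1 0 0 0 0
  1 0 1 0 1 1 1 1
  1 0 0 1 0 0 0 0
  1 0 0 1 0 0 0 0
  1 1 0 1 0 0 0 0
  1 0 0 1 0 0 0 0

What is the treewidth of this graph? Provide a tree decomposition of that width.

The largest bag has 3 vertices, giving width 2; this decomposition certifies tw(G) ≤ 2. Conversely, {0, 1, 6} is a clique of size 3, and the vertices of any clique must share a bag in every tree decomposition; so some bag has ≥ 3 vertices and tw(G) ≥ 2. Hence tw(G) = 2 exactly.

Treewidth 2.
One optimal decomposition is:
Bags: B1 = {0, 3, 6}  B2 = {0, 3, 5}  B3 = {0, 3, 4}  B4 = {0, 2, 3}  B5 = {0, 3, 7}  B6 = {0, 1, 6}
Tree: B1–B2, B1–B3, B2–B4, B2–B5, B1–B6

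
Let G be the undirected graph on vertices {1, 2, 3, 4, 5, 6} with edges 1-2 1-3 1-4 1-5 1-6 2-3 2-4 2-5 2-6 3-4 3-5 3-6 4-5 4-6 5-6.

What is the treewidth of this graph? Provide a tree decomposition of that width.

Treewidth 5.
Bags: B1 = {1, 2, 3, 4, 5, 6}
Tree: (single bag)

With just one bag of size 6, the width is 6 − 1 = 5, so tw(G) ≤ 5. Conversely, {1, 2, 3, 4, 5, 6} is a clique of size 6, and the vertices of any clique must share a bag in every tree decomposition; so some bag has ≥ 6 vertices and tw(G) ≥ 5. Hence tw(G) = 5 exactly.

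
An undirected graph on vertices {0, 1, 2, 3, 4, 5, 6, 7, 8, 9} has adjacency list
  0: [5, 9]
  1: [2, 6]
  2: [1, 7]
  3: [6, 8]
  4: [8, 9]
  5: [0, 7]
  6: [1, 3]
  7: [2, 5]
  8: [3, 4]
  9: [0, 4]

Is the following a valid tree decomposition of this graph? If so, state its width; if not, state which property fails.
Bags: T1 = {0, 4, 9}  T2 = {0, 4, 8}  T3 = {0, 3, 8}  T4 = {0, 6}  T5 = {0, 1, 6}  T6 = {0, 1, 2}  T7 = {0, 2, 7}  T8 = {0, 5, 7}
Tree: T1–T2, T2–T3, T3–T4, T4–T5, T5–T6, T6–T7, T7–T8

No — edge (3,6) lies in no bag.

A tree decomposition must satisfy three properties: every vertex lies in some bag; for every edge, both endpoints lie together in some bag; and for every vertex, the bags containing it form a connected subtree. Here edge (3,6) lies in no bag, so the decomposition is invalid.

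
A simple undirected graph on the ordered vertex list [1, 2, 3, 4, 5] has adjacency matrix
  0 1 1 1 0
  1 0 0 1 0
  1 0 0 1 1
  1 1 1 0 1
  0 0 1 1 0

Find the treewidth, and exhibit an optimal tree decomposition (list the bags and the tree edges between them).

The largest bag has 3 vertices, giving width 2; this decomposition certifies tw(G) ≤ 2. For the lower bound, the 3 vertices {1, 2, 4} are pairwise adjacent, and any tree decomposition puts a clique entirely inside one bag — forcing width ≥ 2. The upper and lower bounds meet at 2, so that is the treewidth.

Treewidth 2.
Bags: B1 = {3, 4, 5}  B2 = {1, 3, 4}  B3 = {1, 2, 4}
Tree: B1–B2, B2–B3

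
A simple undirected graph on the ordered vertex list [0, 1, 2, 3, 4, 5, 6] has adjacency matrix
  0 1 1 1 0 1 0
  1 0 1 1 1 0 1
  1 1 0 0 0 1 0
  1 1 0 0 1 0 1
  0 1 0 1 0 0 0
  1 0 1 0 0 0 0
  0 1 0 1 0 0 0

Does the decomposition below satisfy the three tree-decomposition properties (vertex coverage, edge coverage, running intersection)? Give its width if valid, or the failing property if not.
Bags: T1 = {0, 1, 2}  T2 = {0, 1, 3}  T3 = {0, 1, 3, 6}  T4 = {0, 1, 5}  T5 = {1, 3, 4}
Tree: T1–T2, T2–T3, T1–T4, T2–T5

No — edge (2,5) lies in no bag.

A tree decomposition must satisfy three properties: every vertex lies in some bag; for every edge, both endpoints lie together in some bag; and for every vertex, the bags containing it form a connected subtree. Here edge (2,5) lies in no bag, so the decomposition is invalid.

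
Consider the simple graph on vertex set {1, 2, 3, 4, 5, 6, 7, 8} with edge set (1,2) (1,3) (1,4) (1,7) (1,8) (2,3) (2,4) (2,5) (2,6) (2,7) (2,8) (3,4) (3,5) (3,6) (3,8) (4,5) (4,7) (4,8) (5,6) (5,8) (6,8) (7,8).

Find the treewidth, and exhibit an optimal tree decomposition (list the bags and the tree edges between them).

Every bag has size at most 5, so the width is 5 − 1 = 4 and tw(G) ≤ 4. On the other hand G contains the 5-clique {1, 2, 3, 4, 8}. A clique must lie in a single bag of any decomposition, so no decomposition can have width below 4. Therefore the treewidth is 4.

Treewidth 4.
One such decomposition:
Bags: B1 = {1, 2, 3, 4, 8}  B2 = {2, 3, 4, 5, 8}  B3 = {1, 2, 4, 7, 8}  B4 = {2, 3, 5, 6, 8}
Tree: B1–B2, B1–B3, B2–B4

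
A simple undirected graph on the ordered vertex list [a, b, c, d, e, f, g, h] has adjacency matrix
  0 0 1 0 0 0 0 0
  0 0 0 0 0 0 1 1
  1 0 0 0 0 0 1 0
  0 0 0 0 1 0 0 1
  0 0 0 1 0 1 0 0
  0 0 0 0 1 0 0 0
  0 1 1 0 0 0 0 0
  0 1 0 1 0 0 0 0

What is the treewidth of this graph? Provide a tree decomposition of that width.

Treewidth 1.
One optimal decomposition is:
Bags: B1 = {a, c}  B2 = {c, g}  B3 = {b, g}  B4 = {b, h}  B5 = {d, h}  B6 = {d, e}  B7 = {e, f}
Tree: B1–B2, B2–B3, B3–B4, B4–B5, B5–B6, B6–B7

Each bag holds 2 vertices, so the decomposition has width 1, which upper-bounds the treewidth. Since G has at least one edge (e.g. a–c), it is not an edgeless graph, so tw(G) ≥ 1. The upper and lower bounds meet at 1, so that is the treewidth.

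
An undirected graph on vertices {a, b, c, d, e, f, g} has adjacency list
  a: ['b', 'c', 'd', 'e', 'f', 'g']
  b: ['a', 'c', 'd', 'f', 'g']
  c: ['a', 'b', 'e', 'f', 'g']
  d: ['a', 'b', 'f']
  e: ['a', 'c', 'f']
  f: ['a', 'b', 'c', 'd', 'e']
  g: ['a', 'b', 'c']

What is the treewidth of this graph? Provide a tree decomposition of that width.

Treewidth 3.
Bags: B1 = {a, b, d, f}  B2 = {a, b, c, f}  B3 = {a, c, e, f}  B4 = {a, b, c, g}
Tree: B1–B2, B2–B3, B2–B4

The largest bag has 4 vertices, giving width 3; this decomposition certifies tw(G) ≤ 3. On the other hand G contains the 4-clique {a, b, c, g}. A clique must lie in a single bag of any decomposition, so no decomposition can have width below 3. The upper and lower bounds meet at 3, so that is the treewidth.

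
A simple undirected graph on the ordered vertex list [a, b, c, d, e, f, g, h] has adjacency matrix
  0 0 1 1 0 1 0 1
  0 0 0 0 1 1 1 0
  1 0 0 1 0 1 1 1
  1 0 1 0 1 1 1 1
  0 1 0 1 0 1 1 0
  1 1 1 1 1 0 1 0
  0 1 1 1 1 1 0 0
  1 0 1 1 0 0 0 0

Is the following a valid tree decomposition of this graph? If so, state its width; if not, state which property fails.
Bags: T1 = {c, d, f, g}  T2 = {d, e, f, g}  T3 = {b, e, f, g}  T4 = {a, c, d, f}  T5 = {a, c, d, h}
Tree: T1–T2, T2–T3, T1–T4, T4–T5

Yes; width 3.

Every vertex of G appears in some bag (union = {a, b, c, d, e, f, g, h}); every edge is covered by a bag; and for each vertex v the set of bags containing v is connected in the bag tree. The decomposition is therefore valid. The largest bag has 4 vertices, so the width is 3.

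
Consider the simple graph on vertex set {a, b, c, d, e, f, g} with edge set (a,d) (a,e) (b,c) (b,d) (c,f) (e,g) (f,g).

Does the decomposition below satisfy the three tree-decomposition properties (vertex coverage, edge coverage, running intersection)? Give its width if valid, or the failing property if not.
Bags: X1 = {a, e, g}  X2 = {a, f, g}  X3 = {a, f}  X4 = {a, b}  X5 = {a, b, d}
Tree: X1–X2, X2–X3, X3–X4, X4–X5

A tree decomposition must satisfy three properties: every vertex lies in some bag; for every edge, both endpoints lie together in some bag; and for every vertex, the bags containing it form a connected subtree. Here vertex c appears in no bag, so the decomposition is invalid.

No — vertex c appears in no bag.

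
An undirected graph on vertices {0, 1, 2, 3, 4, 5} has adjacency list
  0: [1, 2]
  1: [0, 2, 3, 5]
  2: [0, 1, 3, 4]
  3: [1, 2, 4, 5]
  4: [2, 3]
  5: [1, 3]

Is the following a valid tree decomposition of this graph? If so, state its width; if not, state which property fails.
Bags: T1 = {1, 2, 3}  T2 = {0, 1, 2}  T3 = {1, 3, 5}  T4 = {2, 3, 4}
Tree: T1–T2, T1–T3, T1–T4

Yes; width 2.

Every vertex of G appears in some bag (union = {0, 1, 2, 3, 4, 5}); every edge is covered by a bag; and for each vertex v the set of bags containing v is connected in the bag tree. The decomposition is therefore valid. The largest bag has 3 vertices, so the width is 2.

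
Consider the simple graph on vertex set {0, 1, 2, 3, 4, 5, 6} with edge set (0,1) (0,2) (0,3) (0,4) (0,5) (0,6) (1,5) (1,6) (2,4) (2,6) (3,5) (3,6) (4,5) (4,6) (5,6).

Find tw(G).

3

A width-3 tree decomposition is:
Bags: B1 = {0, 2, 4, 6}  B2 = {0, 4, 5, 6}  B3 = {0, 1, 5, 6}  B4 = {0, 3, 5, 6}
Tree: B1–B2, B2–B3, B3–B4
Every bag has size at most 4, so the width is 4 − 1 = 3 and tw(G) ≤ 3. For the lower bound, the 4 vertices {0, 2, 4, 6} are pairwise adjacent, and any tree decomposition puts a clique entirely inside one bag — forcing width ≥ 3. Combining the bounds, tw(G) = 3.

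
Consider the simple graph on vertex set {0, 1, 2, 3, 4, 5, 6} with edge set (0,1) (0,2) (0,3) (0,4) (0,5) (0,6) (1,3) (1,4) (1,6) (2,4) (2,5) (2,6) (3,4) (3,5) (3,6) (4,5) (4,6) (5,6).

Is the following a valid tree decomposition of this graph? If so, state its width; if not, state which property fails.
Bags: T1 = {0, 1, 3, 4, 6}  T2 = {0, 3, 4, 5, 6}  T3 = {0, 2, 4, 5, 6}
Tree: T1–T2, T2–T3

Checking the three conditions: (i) the bags cover all of {0, 1, 2, 3, 4, 5, 6}; (ii) for each edge, some bag contains both endpoints; (iii) the bags containing any fixed vertex form a subtree. All hold, so the decomposition is valid with width 5 − 1 = 4.

Yes; width 4.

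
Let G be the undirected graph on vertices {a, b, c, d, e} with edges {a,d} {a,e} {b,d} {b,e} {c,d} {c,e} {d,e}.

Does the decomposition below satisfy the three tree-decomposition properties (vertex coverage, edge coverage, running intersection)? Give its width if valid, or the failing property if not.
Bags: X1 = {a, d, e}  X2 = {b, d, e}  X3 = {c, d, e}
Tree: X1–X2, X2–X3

Yes; width 2.

Every vertex of G appears in some bag (union = {a, b, c, d, e}); every edge is covered by a bag; and for each vertex v the set of bags containing v is connected in the bag tree. The decomposition is therefore valid. The largest bag has 3 vertices, so the width is 2.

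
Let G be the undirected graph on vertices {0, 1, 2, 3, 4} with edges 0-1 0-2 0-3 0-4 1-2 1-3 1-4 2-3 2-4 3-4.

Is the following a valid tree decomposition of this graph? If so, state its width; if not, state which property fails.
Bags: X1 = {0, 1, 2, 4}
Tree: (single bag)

No — vertex 3 appears in no bag.

A tree decomposition must satisfy three properties: every vertex lies in some bag; for every edge, both endpoints lie together in some bag; and for every vertex, the bags containing it form a connected subtree. Here vertex 3 appears in no bag, so the decomposition is invalid.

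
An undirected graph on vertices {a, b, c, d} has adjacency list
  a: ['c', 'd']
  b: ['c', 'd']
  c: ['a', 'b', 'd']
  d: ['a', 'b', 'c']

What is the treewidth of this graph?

A width-2 tree decomposition is:
Bags: B1 = {b, c, d}  B2 = {a, c, d}
Tree: B1–B2
The largest bag has 3 vertices, giving width 2; this decomposition certifies tw(G) ≤ 2. On the other hand G contains the 3-clique {a, c, d}. A clique must lie in a single bag of any decomposition, so no decomposition can have width below 2. Combining the bounds, tw(G) = 2.

2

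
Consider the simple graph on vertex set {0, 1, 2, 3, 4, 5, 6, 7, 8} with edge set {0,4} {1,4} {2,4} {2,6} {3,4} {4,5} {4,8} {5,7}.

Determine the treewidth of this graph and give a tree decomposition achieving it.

Treewidth 1.
One optimal decomposition is:
Bags: B1 = {1, 4}  B2 = {4, 5}  B3 = {5, 7}  B4 = {3, 4}  B5 = {2, 4}  B6 = {0, 4}  B7 = {2, 6}  B8 = {4, 8}
Tree: B1–B2, B2–B3, B1–B4, B1–B5, B2–B6, B5–B7, B6–B8

Each bag holds 2 vertices, so the decomposition has width 1, which upper-bounds the treewidth. G has an edge, so its treewidth is at least 1. Hence tw(G) = 1 exactly.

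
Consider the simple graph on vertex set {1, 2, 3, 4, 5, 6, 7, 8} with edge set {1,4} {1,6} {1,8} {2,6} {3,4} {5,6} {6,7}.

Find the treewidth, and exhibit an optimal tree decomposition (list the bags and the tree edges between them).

Treewidth 1.
One optimal decomposition is:
Bags: B1 = {1, 6}  B2 = {1, 4}  B3 = {1, 8}  B4 = {2, 6}  B5 = {6, 7}  B6 = {3, 4}  B7 = {5, 6}
Tree: B1–B2, B1–B3, B1–B4, B1–B5, B2–B6, B4–B7

Each bag holds 2 vertices, so the decomposition has width 1, which upper-bounds the treewidth. G has an edge, so its treewidth is at least 1. Combining the bounds, tw(G) = 1.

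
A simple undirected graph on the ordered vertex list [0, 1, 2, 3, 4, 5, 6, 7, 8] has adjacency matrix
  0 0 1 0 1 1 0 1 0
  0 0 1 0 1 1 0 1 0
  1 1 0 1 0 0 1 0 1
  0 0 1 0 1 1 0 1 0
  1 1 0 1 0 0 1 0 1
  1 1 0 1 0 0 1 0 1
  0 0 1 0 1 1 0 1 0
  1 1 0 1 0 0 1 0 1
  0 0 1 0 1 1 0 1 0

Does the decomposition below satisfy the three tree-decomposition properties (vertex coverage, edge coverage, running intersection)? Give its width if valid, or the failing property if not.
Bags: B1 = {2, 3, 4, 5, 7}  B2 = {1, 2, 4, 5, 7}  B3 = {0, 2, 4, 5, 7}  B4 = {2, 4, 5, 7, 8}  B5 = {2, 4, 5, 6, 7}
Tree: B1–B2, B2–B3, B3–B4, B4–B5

Vertex coverage: the bags together contain {0, 1, 2, 3, 4, 5, 6, 7, 8}, the full vertex set. Edge coverage: each edge of G has both endpoints in at least one bag. Running intersection: for every vertex, the bags containing it form a connected subtree. All three properties hold, so this is a valid tree decomposition of width max|bag| − 1 = 4, and hence tw(G) ≤ 4.

Yes; width 4.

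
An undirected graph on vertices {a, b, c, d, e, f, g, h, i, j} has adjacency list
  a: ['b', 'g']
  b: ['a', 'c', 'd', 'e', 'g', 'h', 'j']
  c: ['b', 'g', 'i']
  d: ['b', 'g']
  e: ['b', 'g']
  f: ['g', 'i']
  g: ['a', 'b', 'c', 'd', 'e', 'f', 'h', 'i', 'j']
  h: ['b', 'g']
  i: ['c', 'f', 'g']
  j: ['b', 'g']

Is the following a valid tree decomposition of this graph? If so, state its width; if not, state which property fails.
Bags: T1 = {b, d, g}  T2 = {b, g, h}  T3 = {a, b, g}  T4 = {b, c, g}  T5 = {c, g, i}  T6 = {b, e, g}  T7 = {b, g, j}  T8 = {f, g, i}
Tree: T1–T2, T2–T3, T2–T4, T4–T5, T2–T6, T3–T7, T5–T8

Vertex coverage: the bags together contain {a, b, c, d, e, f, g, h, i, j}, the full vertex set. Edge coverage: each edge of G has both endpoints in at least one bag. Running intersection: for every vertex, the bags containing it form a connected subtree. All three properties hold, so this is a valid tree decomposition of width max|bag| − 1 = 2, and hence tw(G) ≤ 2.

Yes; width 2.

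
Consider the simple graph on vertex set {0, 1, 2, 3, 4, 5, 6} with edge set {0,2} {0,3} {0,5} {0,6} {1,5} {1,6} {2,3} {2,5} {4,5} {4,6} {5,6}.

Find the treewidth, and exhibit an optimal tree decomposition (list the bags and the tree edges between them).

Treewidth 2.
Bags: B1 = {0, 2, 5}  B2 = {0, 5, 6}  B3 = {4, 5, 6}  B4 = {1, 5, 6}  B5 = {0, 2, 3}
Tree: B1–B2, B2–B3, B2–B4, B1–B5

Every bag has size at most 3, so the width is 3 − 1 = 2 and tw(G) ≤ 2. Conversely, {0, 2, 3} is a clique of size 3, and the vertices of any clique must share a bag in every tree decomposition; so some bag has ≥ 3 vertices and tw(G) ≥ 2. Combining the bounds, tw(G) = 2.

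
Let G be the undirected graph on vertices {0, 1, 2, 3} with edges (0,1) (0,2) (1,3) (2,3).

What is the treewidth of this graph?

A width-2 tree decomposition is:
Bags: B1 = {0, 2, 3}  B2 = {0, 1, 3}
Tree: B1–B2
Every bag has size at most 3, so the width is 3 − 1 = 2 and tw(G) ≤ 2. Since 3–2–0–1–3 is a cycle in G, G is not acyclic. Forests are exactly the graphs of treewidth ≤ 1, so tw(G) ≥ 2. The upper and lower bounds meet at 2, so that is the treewidth.

2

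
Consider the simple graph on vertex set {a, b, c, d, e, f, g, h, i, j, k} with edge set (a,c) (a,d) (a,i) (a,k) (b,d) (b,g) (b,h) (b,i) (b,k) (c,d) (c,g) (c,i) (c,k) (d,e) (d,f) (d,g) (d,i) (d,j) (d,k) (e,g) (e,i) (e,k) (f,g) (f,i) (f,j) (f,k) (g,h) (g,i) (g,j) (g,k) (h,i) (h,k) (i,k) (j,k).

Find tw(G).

4

A width-4 tree decomposition is:
Bags: B1 = {b, d, g, i, k}  B2 = {d, f, g, i, k}  B3 = {b, g, h, i, k}  B4 = {d, f, g, j, k}  B5 = {d, e, g, i, k}  B6 = {c, d, g, i, k}  B7 = {a, c, d, i, k}
Tree: B1–B2, B1–B3, B2–B4, B1–B5, B5–B6, B6–B7
Each bag holds 5 vertices, so the decomposition has width 4, which upper-bounds the treewidth. On the other hand G contains the 5-clique {d, f, g, j, k}. A clique must lie in a single bag of any decomposition, so no decomposition can have width below 4. The upper and lower bounds meet at 4, so that is the treewidth.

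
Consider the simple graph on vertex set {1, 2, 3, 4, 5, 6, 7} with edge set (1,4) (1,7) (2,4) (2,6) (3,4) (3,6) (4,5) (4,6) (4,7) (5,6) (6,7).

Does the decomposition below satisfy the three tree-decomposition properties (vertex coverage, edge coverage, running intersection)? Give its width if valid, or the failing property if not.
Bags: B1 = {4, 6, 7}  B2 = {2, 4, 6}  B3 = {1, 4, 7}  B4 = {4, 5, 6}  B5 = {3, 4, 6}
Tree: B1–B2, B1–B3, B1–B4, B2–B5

Yes; width 2.

Checking the three conditions: (i) the bags cover all of {1, 2, 3, 4, 5, 6, 7}; (ii) for each edge, some bag contains both endpoints; (iii) the bags containing any fixed vertex form a subtree. All hold, so the decomposition is valid with width 3 − 1 = 2.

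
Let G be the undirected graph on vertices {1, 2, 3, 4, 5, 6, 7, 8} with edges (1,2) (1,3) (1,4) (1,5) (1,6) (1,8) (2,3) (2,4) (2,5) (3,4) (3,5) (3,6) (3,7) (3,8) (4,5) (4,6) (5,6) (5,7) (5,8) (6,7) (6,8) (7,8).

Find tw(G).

A width-4 tree decomposition is:
Bags: B1 = {1, 3, 4, 5, 6}  B2 = {1, 3, 5, 6, 8}  B3 = {1, 2, 3, 4, 5}  B4 = {3, 5, 6, 7, 8}
Tree: B1–B2, B1–B3, B2–B4
Each bag holds 5 vertices, so the decomposition has width 4, which upper-bounds the treewidth. Conversely, {1, 3, 5, 6, 8} is a clique of size 5, and the vertices of any clique must share a bag in every tree decomposition; so some bag has ≥ 5 vertices and tw(G) ≥ 4. Hence tw(G) = 4 exactly.

4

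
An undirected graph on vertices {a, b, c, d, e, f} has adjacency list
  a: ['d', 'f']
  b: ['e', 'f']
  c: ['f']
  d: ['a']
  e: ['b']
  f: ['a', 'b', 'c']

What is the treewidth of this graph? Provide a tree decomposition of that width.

Each bag holds 2 vertices, so the decomposition has width 1, which upper-bounds the treewidth. G has an edge, so its treewidth is at least 1. The upper and lower bounds meet at 1, so that is the treewidth.

Treewidth 1.
One optimal decomposition is:
Bags: B1 = {a, d}  B2 = {a, f}  B3 = {c, f}  B4 = {b, f}  B5 = {b, e}
Tree: B1–B2, B2–B3, B3–B4, B4–B5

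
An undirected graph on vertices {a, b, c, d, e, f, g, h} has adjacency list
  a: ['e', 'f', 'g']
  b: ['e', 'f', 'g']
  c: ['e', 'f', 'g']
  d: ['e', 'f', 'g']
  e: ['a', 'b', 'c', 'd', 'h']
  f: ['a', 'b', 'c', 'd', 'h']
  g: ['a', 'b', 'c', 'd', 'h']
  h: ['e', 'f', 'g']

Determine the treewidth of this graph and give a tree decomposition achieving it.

Treewidth 3.
One optimal decomposition is:
Bags: B1 = {a, e, f, g}  B2 = {c, e, f, g}  B3 = {b, e, f, g}  B4 = {d, e, f, g}  B5 = {e, f, g, h}
Tree: B1–B2, B2–B3, B3–B4, B4–B5

Every bag has size at most 4, so the width is 4 − 1 = 3 and tw(G) ≤ 3. For the lower bound: the 4 vertex sets {a,g}, {c,f}, {e}, {b} are disjoint, each induces a connected subgraph, and every pair is joined by at least one edge of G. Contracting each set to a single vertex therefore yields K_{4} as a minor, and since treewidth is minor-monotone, tw(G) ≥ tw(K_{4}) = 3. Hence tw(G) = 3 exactly.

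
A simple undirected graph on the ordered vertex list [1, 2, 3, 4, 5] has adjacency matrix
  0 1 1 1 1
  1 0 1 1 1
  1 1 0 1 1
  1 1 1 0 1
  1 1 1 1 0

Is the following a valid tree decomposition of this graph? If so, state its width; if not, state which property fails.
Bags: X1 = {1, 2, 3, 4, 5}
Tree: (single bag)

Yes; width 4.

Every vertex of G appears in some bag (union = {1, 2, 3, 4, 5}); every edge is covered by a bag; and for each vertex v the set of bags containing v is connected in the bag tree. The decomposition is therefore valid. The largest bag has 5 vertices, so the width is 4.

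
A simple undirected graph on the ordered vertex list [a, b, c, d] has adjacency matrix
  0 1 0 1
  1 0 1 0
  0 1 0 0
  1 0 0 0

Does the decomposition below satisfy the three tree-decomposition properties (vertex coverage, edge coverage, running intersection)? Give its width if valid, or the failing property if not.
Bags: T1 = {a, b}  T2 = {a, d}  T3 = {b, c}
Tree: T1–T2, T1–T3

Yes; width 1.

Every vertex of G appears in some bag (union = {a, b, c, d}); every edge is covered by a bag; and for each vertex v the set of bags containing v is connected in the bag tree. The decomposition is therefore valid. The largest bag has 2 vertices, so the width is 1.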